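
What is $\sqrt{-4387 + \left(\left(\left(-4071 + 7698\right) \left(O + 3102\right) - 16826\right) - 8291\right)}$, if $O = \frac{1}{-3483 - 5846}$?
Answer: $\frac{\sqrt{976605464033167}}{9329} \approx 3349.8$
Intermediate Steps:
$O = - \frac{1}{9329}$ ($O = \frac{1}{-9329} = - \frac{1}{9329} \approx -0.00010719$)
$\sqrt{-4387 + \left(\left(\left(-4071 + 7698\right) \left(O + 3102\right) - 16826\right) - 8291\right)} = \sqrt{-4387 - \left(25117 - \left(-4071 + 7698\right) \left(- \frac{1}{9329} + 3102\right)\right)} = \sqrt{-4387 + \left(\left(3627 \cdot \frac{28938557}{9329} - 16826\right) - 8291\right)} = \sqrt{-4387 + \left(\left(\frac{104960146239}{9329} - 16826\right) - 8291\right)} = \sqrt{-4387 + \left(\frac{104803176485}{9329} - 8291\right)} = \sqrt{-4387 + \frac{104725829746}{9329}} = \sqrt{\frac{104684903423}{9329}} = \frac{\sqrt{976605464033167}}{9329}$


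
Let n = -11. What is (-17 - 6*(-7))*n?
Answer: -275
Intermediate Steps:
(-17 - 6*(-7))*n = (-17 - 6*(-7))*(-11) = (-17 + 42)*(-11) = 25*(-11) = -275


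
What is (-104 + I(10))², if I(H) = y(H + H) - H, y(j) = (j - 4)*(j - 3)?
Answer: 24964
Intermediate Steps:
y(j) = (-4 + j)*(-3 + j)
I(H) = 12 - 15*H + 4*H² (I(H) = (12 + (H + H)² - 7*(H + H)) - H = (12 + (2*H)² - 14*H) - H = (12 + 4*H² - 14*H) - H = (12 - 14*H + 4*H²) - H = 12 - 15*H + 4*H²)
(-104 + I(10))² = (-104 + (12 - 15*10 + 4*10²))² = (-104 + (12 - 150 + 4*100))² = (-104 + (12 - 150 + 400))² = (-104 + 262)² = 158² = 24964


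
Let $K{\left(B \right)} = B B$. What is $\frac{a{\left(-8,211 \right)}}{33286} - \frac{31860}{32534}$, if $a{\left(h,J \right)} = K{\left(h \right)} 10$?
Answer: $- \frac{259917550}{270731681} \approx -0.96006$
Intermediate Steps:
$K{\left(B \right)} = B^{2}$
$a{\left(h,J \right)} = 10 h^{2}$ ($a{\left(h,J \right)} = h^{2} \cdot 10 = 10 h^{2}$)
$\frac{a{\left(-8,211 \right)}}{33286} - \frac{31860}{32534} = \frac{10 \left(-8\right)^{2}}{33286} - \frac{31860}{32534} = 10 \cdot 64 \cdot \frac{1}{33286} - \frac{15930}{16267} = 640 \cdot \frac{1}{33286} - \frac{15930}{16267} = \frac{320}{16643} - \frac{15930}{16267} = - \frac{259917550}{270731681}$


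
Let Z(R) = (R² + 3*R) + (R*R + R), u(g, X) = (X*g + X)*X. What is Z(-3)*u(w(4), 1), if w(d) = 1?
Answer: 12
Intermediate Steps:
u(g, X) = X*(X + X*g) (u(g, X) = (X + X*g)*X = X*(X + X*g))
Z(R) = 2*R² + 4*R (Z(R) = (R² + 3*R) + (R² + R) = (R² + 3*R) + (R + R²) = 2*R² + 4*R)
Z(-3)*u(w(4), 1) = (2*(-3)*(2 - 3))*(1²*(1 + 1)) = (2*(-3)*(-1))*(1*2) = 6*2 = 12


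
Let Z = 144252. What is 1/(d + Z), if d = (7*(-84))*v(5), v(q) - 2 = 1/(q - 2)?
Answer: 1/142880 ≈ 6.9989e-6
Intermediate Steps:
v(q) = 2 + 1/(-2 + q) (v(q) = 2 + 1/(q - 2) = 2 + 1/(-2 + q))
d = -1372 (d = (7*(-84))*((-3 + 2*5)/(-2 + 5)) = -588*(-3 + 10)/3 = -196*7 = -588*7/3 = -1372)
1/(d + Z) = 1/(-1372 + 144252) = 1/142880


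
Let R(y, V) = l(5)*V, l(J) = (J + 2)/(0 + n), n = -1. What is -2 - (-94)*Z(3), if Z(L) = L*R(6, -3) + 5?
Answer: 6390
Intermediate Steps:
l(J) = -2 - J (l(J) = (J + 2)/(0 - 1) = (2 + J)/(-1) = (2 + J)*(-1) = -2 - J)
R(y, V) = -7*V (R(y, V) = (-2 - 1*5)*V = (-2 - 5)*V = -7*V)
Z(L) = 5 + 21*L (Z(L) = L*(-7*(-3)) + 5 = L*21 + 5 = 21*L + 5 = 5 + 21*L)
-2 - (-94)*Z(3) = -2 - (-94)*(5 + 21*3) = -2 - (-94)*(5 + 63) = -2 - (-94)*68 = -2 - 94*(-68) = -2 + 6392 = 6390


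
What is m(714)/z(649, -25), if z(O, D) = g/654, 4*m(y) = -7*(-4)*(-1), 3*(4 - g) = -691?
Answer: -13734/703 ≈ -19.536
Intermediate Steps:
g = 703/3 (g = 4 - ⅓*(-691) = 4 + 691/3 = 703/3 ≈ 234.33)
m(y) = -7 (m(y) = (-7*(-4)*(-1))/4 = (28*(-1))/4 = (¼)*(-28) = -7)
z(O, D) = 703/1962 (z(O, D) = (703/3)/654 = (703/3)*(1/654) = 703/1962)
m(714)/z(649, -25) = -7/703/1962 = -7*1962/703 = -13734/703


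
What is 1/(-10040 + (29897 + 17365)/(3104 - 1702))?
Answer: -701/7014409 ≈ -9.9937e-5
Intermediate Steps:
1/(-10040 + (29897 + 17365)/(3104 - 1702)) = 1/(-10040 + 47262/1402) = 1/(-10040 + 47262*(1/1402)) = 1/(-10040 + 23631/701) = 1/(-7014409/701) = -701/7014409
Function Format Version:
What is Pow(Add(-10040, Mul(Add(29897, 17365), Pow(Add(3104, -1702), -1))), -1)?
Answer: Rational(-701, 7014409) ≈ -9.9937e-5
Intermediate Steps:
Pow(Add(-10040, Mul(Add(29897, 17365), Pow(Add(3104, -1702), -1))), -1) = Pow(Add(-10040, Mul(47262, Pow(1402, -1))), -1) = Pow(Add(-10040, Mul(47262, Rational(1, 1402))), -1) = Pow(Add(-10040, Rational(23631, 701)), -1) = Pow(Rational(-7014409, 701), -1) = Rational(-701, 7014409)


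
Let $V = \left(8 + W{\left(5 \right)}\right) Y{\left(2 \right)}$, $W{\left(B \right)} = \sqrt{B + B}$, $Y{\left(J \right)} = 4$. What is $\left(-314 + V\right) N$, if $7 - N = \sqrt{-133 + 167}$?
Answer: $- 2 \left(7 - \sqrt{34}\right) \left(141 - 2 \sqrt{10}\right) \approx -314.88$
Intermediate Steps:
$N = 7 - \sqrt{34}$ ($N = 7 - \sqrt{-133 + 167} = 7 - \sqrt{34} \approx 1.169$)
$W{\left(B \right)} = \sqrt{2} \sqrt{B}$ ($W{\left(B \right)} = \sqrt{2 B} = \sqrt{2} \sqrt{B}$)
$V = 32 + 4 \sqrt{10}$ ($V = \left(8 + \sqrt{2} \sqrt{5}\right) 4 = \left(8 + \sqrt{10}\right) 4 = 32 + 4 \sqrt{10} \approx 44.649$)
$\left(-314 + V\right) N = \left(-314 + \left(32 + 4 \sqrt{10}\right)\right) \left(7 - \sqrt{34}\right) = \left(-282 + 4 \sqrt{10}\right) \left(7 - \sqrt{34}\right)$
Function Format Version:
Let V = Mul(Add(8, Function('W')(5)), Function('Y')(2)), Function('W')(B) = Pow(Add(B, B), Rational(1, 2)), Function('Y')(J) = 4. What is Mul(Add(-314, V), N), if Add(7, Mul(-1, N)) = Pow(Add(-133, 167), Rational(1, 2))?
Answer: Mul(-2, Add(7, Mul(-1, Pow(34, Rational(1, 2)))), Add(141, Mul(-2, Pow(10, Rational(1, 2))))) ≈ -314.88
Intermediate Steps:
N = Add(7, Mul(-1, Pow(34, Rational(1, 2)))) (N = Add(7, Mul(-1, Pow(Add(-133, 167), Rational(1, 2)))) = Add(7, Mul(-1, Pow(34, Rational(1, 2)))) ≈ 1.1690)
Function('W')(B) = Mul(Pow(2, Rational(1, 2)), Pow(B, Rational(1, 2))) (Function('W')(B) = Pow(Mul(2, B), Rational(1, 2)) = Mul(Pow(2, Rational(1, 2)), Pow(B, Rational(1, 2))))
V = Add(32, Mul(4, Pow(10, Rational(1, 2)))) (V = Mul(Add(8, Mul(Pow(2, Rational(1, 2)), Pow(5, Rational(1, 2)))), 4) = Mul(Add(8, Pow(10, Rational(1, 2))), 4) = Add(32, Mul(4, Pow(10, Rational(1, 2)))) ≈ 44.649)
Mul(Add(-314, V), N) = Mul(Add(-314, Add(32, Mul(4, Pow(10, Rational(1, 2))))), Add(7, Mul(-1, Pow(34, Rational(1, 2))))) = Mul(Add(-282, Mul(4, Pow(10, Rational(1, 2)))), Add(7, Mul(-1, Pow(34, Rational(1, 2)))))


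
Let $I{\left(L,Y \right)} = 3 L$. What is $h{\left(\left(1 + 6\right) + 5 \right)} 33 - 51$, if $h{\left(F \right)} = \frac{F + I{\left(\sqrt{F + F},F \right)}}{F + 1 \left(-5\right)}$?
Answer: $\frac{39}{7} + \frac{198 \sqrt{6}}{7} \approx 74.857$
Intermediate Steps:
$h{\left(F \right)} = \frac{F + 3 \sqrt{2} \sqrt{F}}{-5 + F}$ ($h{\left(F \right)} = \frac{F + 3 \sqrt{F + F}}{F + 1 \left(-5\right)} = \frac{F + 3 \sqrt{2 F}}{F - 5} = \frac{F + 3 \sqrt{2} \sqrt{F}}{-5 + F}$)
$h{\left(\left(1 + 6\right) + 5 \right)} 33 - 51 = \frac{\left(\left(1 + 6\right) + 5\right) + 3 \sqrt{2} \sqrt{\left(1 + 6\right) + 5}}{-5 + \left(\left(1 + 6\right) + 5\right)} 33 - 51 = \frac{\left(7 + 5\right) + 3 \sqrt{2} \sqrt{7 + 5}}{-5 + \left(7 + 5\right)} 33 - 51 = \frac{12 + 3 \sqrt{2} \sqrt{12}}{-5 + 12} \cdot 33 - 51 = \frac{12 + 3 \sqrt{2} \cdot 2 \sqrt{3}}{7} \cdot 33 - 51 = \frac{12 + 6 \sqrt{6}}{7} \cdot 33 - 51 = \left(\frac{12}{7} + \frac{6 \sqrt{6}}{7}\right) 33 - 51 = \left(\frac{396}{7} + \frac{198 \sqrt{6}}{7}\right) - 51 = \frac{39}{7} + \frac{198 \sqrt{6}}{7}$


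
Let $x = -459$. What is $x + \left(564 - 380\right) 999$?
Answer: $183357$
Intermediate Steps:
$x + \left(564 - 380\right) 999 = -459 + \left(564 - 380\right) 999 = -459 + 184 \cdot 999 = -459 + 183816 = 183357$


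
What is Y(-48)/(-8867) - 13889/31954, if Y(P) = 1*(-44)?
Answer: -121747787/283336118 ≈ -0.42969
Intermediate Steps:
Y(P) = -44
Y(-48)/(-8867) - 13889/31954 = -44/(-8867) - 13889/31954 = -44*(-1/8867) - 13889*1/31954 = 44/8867 - 13889/31954 = -121747787/283336118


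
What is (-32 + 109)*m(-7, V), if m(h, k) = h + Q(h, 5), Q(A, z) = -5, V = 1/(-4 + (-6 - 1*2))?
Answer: -924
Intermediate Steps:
V = -1/12 (V = 1/(-4 + (-6 - 2)) = 1/(-4 - 8) = 1/(-12) = -1/12 ≈ -0.083333)
m(h, k) = -5 + h (m(h, k) = h - 5 = -5 + h)
(-32 + 109)*m(-7, V) = (-32 + 109)*(-5 - 7) = 77*(-12) = -924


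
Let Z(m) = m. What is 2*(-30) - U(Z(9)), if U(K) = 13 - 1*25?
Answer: -48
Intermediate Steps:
U(K) = -12 (U(K) = 13 - 25 = -12)
2*(-30) - U(Z(9)) = 2*(-30) - 1*(-12) = -60 + 12 = -48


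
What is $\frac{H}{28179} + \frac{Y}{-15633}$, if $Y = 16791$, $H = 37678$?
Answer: $\frac{22235}{84537} \approx 0.26302$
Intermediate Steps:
$\frac{H}{28179} + \frac{Y}{-15633} = \frac{37678}{28179} + \frac{16791}{-15633} = 37678 \cdot \frac{1}{28179} + 16791 \left(- \frac{1}{15633}\right) = \frac{37678}{28179} - \frac{29}{27} = \frac{22235}{84537}$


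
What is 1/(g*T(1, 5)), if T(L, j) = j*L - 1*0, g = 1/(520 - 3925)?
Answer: -681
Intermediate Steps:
g = -1/3405 (g = 1/(-3405) = -1/3405 ≈ -0.00029369)
T(L, j) = L*j (T(L, j) = L*j + 0 = L*j)
1/(g*T(1, 5)) = 1/(-5/3405) = 1/(-1/3405*5) = 1/(-1/681) = -681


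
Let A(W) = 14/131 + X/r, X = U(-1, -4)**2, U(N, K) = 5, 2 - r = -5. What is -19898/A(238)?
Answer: -18246466/3373 ≈ -5409.6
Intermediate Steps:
r = 7 (r = 2 - 1*(-5) = 2 + 5 = 7)
X = 25 (X = 5**2 = 25)
A(W) = 3373/917 (A(W) = 14/131 + 25/7 = 3373/917)
-19898/A(238) = -19898/3373/917 = -19898*917/3373 = -18246466/3373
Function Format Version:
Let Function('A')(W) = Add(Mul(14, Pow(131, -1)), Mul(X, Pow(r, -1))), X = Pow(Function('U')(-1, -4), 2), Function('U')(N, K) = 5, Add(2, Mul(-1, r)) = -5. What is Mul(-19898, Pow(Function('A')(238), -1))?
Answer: Rational(-18246466, 3373) ≈ -5409.6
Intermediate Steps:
r = 7 (r = Add(2, Mul(-1, -5)) = Add(2, 5) = 7)
X = 25 (X = Pow(5, 2) = 25)
Function('A')(W) = Rational(3373, 917) (Function('A')(W) = Add(Mul(14, Pow(131, -1)), Mul(25, Pow(7, -1))) = Add(Mul(14, Rational(1, 131)), Mul(25, Rational(1, 7))) = Add(Rational(14, 131), Rational(25, 7)) = Rational(3373, 917))
Mul(-19898, Pow(Function('A')(238), -1)) = Mul(-19898, Pow(Rational(3373, 917), -1)) = Mul(-19898, Rational(917, 3373)) = Rational(-18246466, 3373)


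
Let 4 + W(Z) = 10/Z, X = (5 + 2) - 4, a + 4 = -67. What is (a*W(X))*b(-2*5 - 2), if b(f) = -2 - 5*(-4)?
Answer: 852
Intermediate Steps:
a = -71 (a = -4 - 67 = -71)
X = 3 (X = 7 - 4 = 3)
W(Z) = -4 + 10/Z
b(f) = 18 (b(f) = -2 + 20 = 18)
(a*W(X))*b(-2*5 - 2) = -71*(-4 + 10/3)*18 = -71*(-2/3)*18 = (142/3)*18 = 852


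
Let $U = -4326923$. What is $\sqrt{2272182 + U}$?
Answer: $i \sqrt{2054741} \approx 1433.4 i$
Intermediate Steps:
$\sqrt{2272182 + U} = \sqrt{2272182 - 4326923} = \sqrt{-2054741} = i \sqrt{2054741}$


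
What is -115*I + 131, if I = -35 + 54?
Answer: -2054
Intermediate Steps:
I = 19
-115*I + 131 = -115*19 + 131 = -2185 + 131 = -2054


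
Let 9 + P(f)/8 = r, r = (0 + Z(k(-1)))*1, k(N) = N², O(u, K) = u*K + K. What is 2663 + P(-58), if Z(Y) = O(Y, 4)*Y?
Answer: 2655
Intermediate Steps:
O(u, K) = K + K*u (O(u, K) = K*u + K = K + K*u)
Z(Y) = Y*(4 + 4*Y) (Z(Y) = (4*(1 + Y))*Y = (4 + 4*Y)*Y = Y*(4 + 4*Y))
r = 8 (r = (0 + 4*(-1)²*(1 + (-1)²))*1 = (0 + 4*1*(1 + 1))*1 = (0 + 4*1*2)*1 = (0 + 8)*1 = 8*1 = 8)
P(f) = -8 (P(f) = -72 + 8*8 = -72 + 64 = -8)
2663 + P(-58) = 2663 - 8 = 2655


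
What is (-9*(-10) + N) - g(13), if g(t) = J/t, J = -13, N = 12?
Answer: 103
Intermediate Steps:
g(t) = -13/t
(-9*(-10) + N) - g(13) = (-9*(-10) + 12) - (-13)/13 = (90 + 12) - (-13)/13 = 102 - 1*(-1) = 102 + 1 = 103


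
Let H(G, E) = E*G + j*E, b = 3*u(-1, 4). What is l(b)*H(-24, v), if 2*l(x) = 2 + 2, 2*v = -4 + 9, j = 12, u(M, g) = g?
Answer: -60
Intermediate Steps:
v = 5/2 (v = (-4 + 9)/2 = (1/2)*5 = 5/2 ≈ 2.5000)
b = 12 (b = 3*4 = 12)
l(x) = 2 (l(x) = (2 + 2)/2 = (1/2)*4 = 2)
H(G, E) = 12*E + E*G (H(G, E) = E*G + 12*E = 12*E + E*G)
l(b)*H(-24, v) = 2*(5*(12 - 24)/2) = 2*((5/2)*(-12)) = 2*(-30) = -60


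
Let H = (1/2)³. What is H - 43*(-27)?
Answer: 9289/8 ≈ 1161.1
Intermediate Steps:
H = ⅛ (H = (1*(½))³ = (½)³ = ⅛ ≈ 0.12500)
H - 43*(-27) = ⅛ - 43*(-27) = ⅛ + 1161 = 9289/8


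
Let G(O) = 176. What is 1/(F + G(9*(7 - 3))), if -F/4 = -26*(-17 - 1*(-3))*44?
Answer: -1/63888 ≈ -1.5652e-5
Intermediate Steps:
F = -64064 (F = -4*(-26*(-17 - 1*(-3)))*44 = -4*(-26*(-17 + 3))*44 = -4*(-26*(-14))*44 = -1456*44 = -4*16016 = -64064)
1/(F + G(9*(7 - 3))) = 1/(-64064 + 176) = 1/(-63888) = -1/63888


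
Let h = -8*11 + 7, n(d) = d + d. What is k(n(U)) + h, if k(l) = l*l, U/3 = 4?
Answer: 495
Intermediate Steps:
U = 12 (U = 3*4 = 12)
n(d) = 2*d
k(l) = l²
h = -81 (h = -88 + 7 = -81)
k(n(U)) + h = (2*12)² - 81 = 24² - 81 = 576 - 81 = 495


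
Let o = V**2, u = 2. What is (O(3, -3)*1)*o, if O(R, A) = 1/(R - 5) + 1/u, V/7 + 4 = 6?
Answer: 0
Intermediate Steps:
V = 14 (V = -28 + 7*6 = -28 + 42 = 14)
o = 196 (o = 14**2 = 196)
O(R, A) = 1/2 + 1/(-5 + R) (O(R, A) = 1/(R - 5) + 1/2 = 1/(-5 + R) + 1*(1/2) = 1/(-5 + R) + 1/2 = 1/2 + 1/(-5 + R))
(O(3, -3)*1)*o = (((-3 + 3)/(2*(-5 + 3)))*1)*196 = (((1/2)*0/(-2))*1)*196 = (((1/2)*(-1/2)*0)*1)*196 = (0*1)*196 = 0*196 = 0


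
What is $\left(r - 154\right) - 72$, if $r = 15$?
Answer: $-211$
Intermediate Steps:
$\left(r - 154\right) - 72 = \left(15 - 154\right) - 72 = -139 - 72 = -211$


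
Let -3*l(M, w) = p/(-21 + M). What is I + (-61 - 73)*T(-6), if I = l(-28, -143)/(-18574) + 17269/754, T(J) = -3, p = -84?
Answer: 20827389901/49016786 ≈ 424.90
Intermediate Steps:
l(M, w) = 28/(-21 + M) (l(M, w) = -(-28)/(-21 + M) = 28/(-21 + M))
I = 1122641929/49016786 (I = (28/(-21 - 28))/(-18574) + 17269/754 = (28/(-49))*(-1/18574) + 17269*(1/754) = (28*(-1/49))*(-1/18574) + 17269/754 = -4/7*(-1/18574) + 17269/754 = 2/65009 + 17269/754 = 1122641929/49016786 ≈ 22.903)
I + (-61 - 73)*T(-6) = 1122641929/49016786 + (-61 - 73)*(-3) = 1122641929/49016786 - 134*(-3) = 1122641929/49016786 + 402 = 20827389901/49016786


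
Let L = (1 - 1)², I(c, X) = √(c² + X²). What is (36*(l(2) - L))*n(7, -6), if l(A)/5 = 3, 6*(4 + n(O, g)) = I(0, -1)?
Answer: -2070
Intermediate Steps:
I(c, X) = √(X² + c²)
n(O, g) = -23/6 (n(O, g) = -4 + √((-1)² + 0²)/6 = -4 + √(1 + 0)/6 = -4 + √1/6 = -4 + (⅙)*1 = -4 + ⅙ = -23/6)
l(A) = 15 (l(A) = 5*3 = 15)
L = 0 (L = 0² = 0)
(36*(l(2) - L))*n(7, -6) = (36*(15 - 1*0))*(-23/6) = (36*(15 + 0))*(-23/6) = (36*15)*(-23/6) = 540*(-23/6) = -2070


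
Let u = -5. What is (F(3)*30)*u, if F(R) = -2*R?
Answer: 900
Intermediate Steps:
(F(3)*30)*u = (-2*3*30)*(-5) = -6*30*(-5) = -180*(-5) = 900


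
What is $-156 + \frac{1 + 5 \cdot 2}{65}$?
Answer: $- \frac{10129}{65} \approx -155.83$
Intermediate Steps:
$-156 + \frac{1 + 5 \cdot 2}{65} = -156 + \frac{1 + 10}{65} = -156 + \frac{1}{65} \cdot 11 = -156 + \frac{11}{65} = - \frac{10129}{65}$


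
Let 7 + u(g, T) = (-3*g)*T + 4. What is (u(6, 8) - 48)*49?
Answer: -9555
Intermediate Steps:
u(g, T) = -3 - 3*T*g (u(g, T) = -7 + ((-3*g)*T + 4) = -7 + (-3*T*g + 4) = -7 + (4 - 3*T*g) = -3 - 3*T*g)
(u(6, 8) - 48)*49 = ((-3 - 3*8*6) - 48)*49 = ((-3 - 144) - 48)*49 = (-147 - 48)*49 = -195*49 = -9555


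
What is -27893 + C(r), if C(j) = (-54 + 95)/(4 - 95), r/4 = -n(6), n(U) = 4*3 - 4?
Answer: -2538304/91 ≈ -27893.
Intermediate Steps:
n(U) = 8 (n(U) = 12 - 4 = 8)
r = -32 (r = 4*(-1*8) = 4*(-8) = -32)
C(j) = -41/91 (C(j) = 41/(-91) = 41*(-1/91) = -41/91)
-27893 + C(r) = -27893 - 41/91 = -2538304/91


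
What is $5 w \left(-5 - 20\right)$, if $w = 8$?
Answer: $-1000$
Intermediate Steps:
$5 w \left(-5 - 20\right) = 5 \cdot 8 \left(-5 - 20\right) = 40 \left(-5 - 20\right) = 40 \left(-25\right) = -1000$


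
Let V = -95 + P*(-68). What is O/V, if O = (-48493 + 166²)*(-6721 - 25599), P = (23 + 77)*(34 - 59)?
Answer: 45112256/11327 ≈ 3982.7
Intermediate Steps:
P = -2500 (P = 100*(-25) = -2500)
V = 169905 (V = -95 - 2500*(-68) = -95 + 170000 = 169905)
O = 676683840 (O = (-48493 + 27556)*(-32320) = -20937*(-32320) = 676683840)
O/V = 676683840/169905 = 676683840*(1/169905) = 45112256/11327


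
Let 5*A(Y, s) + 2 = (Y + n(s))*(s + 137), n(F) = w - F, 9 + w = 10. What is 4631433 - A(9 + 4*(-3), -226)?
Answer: 23177103/5 ≈ 4.6354e+6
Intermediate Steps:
w = 1 (w = -9 + 10 = 1)
n(F) = 1 - F
A(Y, s) = -⅖ + (137 + s)*(1 + Y - s)/5 (A(Y, s) = -⅖ + ((Y + (1 - s))*(s + 137))/5 = -⅖ + ((1 + Y - s)*(137 + s))/5 = -⅖ + ((137 + s)*(1 + Y - s))/5 = -⅖ + (137 + s)*(1 + Y - s)/5)
4631433 - A(9 + 4*(-3), -226) = 4631433 - (27 - 136/5*(-226) - ⅕*(-226)² + 137*(9 + 4*(-3))/5 + (⅕)*(9 + 4*(-3))*(-226)) = 4631433 - (27 + 30736/5 - ⅕*51076 + 137*(9 - 12)/5 + (⅕)*(9 - 12)*(-226)) = 4631433 - (27 + 30736/5 - 51076/5 + (137/5)*(-3) + (⅕)*(-3)*(-226)) = 4631433 - (27 + 30736/5 - 51076/5 - 411/5 + 678/5) = 4631433 - (-19938)/5 = 4631433 - 1*(-19938/5) = 4631433 + 19938/5 = 23177103/5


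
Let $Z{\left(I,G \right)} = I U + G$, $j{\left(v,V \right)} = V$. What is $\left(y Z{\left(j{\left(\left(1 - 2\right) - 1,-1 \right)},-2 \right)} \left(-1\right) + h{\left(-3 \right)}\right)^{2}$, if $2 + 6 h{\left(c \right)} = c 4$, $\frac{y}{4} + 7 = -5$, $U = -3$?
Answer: $\frac{18769}{9} \approx 2085.4$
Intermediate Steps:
$y = -48$ ($y = -28 + 4 \left(-5\right) = -28 - 20 = -48$)
$Z{\left(I,G \right)} = G - 3 I$ ($Z{\left(I,G \right)} = I \left(-3\right) + G = - 3 I + G = G - 3 I$)
$h{\left(c \right)} = - \frac{1}{3} + \frac{2 c}{3}$ ($h{\left(c \right)} = - \frac{1}{3} + \frac{c 4}{6} = - \frac{1}{3} + \frac{4 c}{6} = - \frac{1}{3} + \frac{2 c}{3}$)
$\left(y Z{\left(j{\left(\left(1 - 2\right) - 1,-1 \right)},-2 \right)} \left(-1\right) + h{\left(-3 \right)}\right)^{2} = \left(- 48 \left(-2 - -3\right) \left(-1\right) + \left(- \frac{1}{3} + \frac{2}{3} \left(-3\right)\right)\right)^{2} = \left(- 48 \left(-2 + 3\right) \left(-1\right) - \frac{7}{3}\right)^{2} = \left(\left(-48\right) 1 \left(-1\right) - \frac{7}{3}\right)^{2} = \left(\left(-48\right) \left(-1\right) - \frac{7}{3}\right)^{2} = \left(48 - \frac{7}{3}\right)^{2} = \left(\frac{137}{3}\right)^{2} = \frac{18769}{9}$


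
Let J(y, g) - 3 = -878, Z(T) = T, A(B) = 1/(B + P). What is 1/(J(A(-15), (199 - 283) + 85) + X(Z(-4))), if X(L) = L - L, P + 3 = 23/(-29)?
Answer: -1/875 ≈ -0.0011429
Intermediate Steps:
P = -110/29 (P = -3 + 23/(-29) = -3 + 23*(-1/29) = -3 - 23/29 = -110/29 ≈ -3.7931)
A(B) = 1/(-110/29 + B) (A(B) = 1/(B - 110/29) = 1/(-110/29 + B))
J(y, g) = -875 (J(y, g) = 3 - 878 = -875)
X(L) = 0
1/(J(A(-15), (199 - 283) + 85) + X(Z(-4))) = 1/(-875 + 0) = 1/(-875) = -1/875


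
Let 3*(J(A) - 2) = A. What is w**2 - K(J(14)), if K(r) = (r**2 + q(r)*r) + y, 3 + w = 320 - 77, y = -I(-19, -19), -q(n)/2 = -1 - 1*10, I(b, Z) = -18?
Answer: 516518/9 ≈ 57391.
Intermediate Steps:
J(A) = 2 + A/3
q(n) = 22 (q(n) = -2*(-1 - 1*10) = -2*(-1 - 10) = -2*(-11) = 22)
y = 18 (y = -1*(-18) = 18)
w = 240 (w = -3 + (320 - 77) = -3 + 243 = 240)
K(r) = 18 + r**2 + 22*r (K(r) = (r**2 + 22*r) + 18 = 18 + r**2 + 22*r)
w**2 - K(J(14)) = 240**2 - (18 + (2 + (1/3)*14)**2 + 22*(2 + (1/3)*14)) = 57600 - (18 + (2 + 14/3)**2 + 22*(2 + 14/3)) = 57600 - (18 + (20/3)**2 + 22*(20/3)) = 57600 - (18 + 400/9 + 440/3) = 57600 - 1*1882/9 = 57600 - 1882/9 = 516518/9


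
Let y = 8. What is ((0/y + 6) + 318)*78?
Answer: 25272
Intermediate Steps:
((0/y + 6) + 318)*78 = ((0/8 + 6) + 318)*78 = (((1/8)*0 + 6) + 318)*78 = ((0 + 6) + 318)*78 = (6 + 318)*78 = 324*78 = 25272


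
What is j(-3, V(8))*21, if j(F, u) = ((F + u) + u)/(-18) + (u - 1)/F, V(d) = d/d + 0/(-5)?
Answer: 7/6 ≈ 1.1667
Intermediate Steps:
V(d) = 1 (V(d) = 1 + 0*(-⅕) = 1 + 0 = 1)
j(F, u) = -u/9 - F/18 + (-1 + u)/F (j(F, u) = (F + 2*u)*(-1/18) + (-1 + u)/F = (-u/9 - F/18) + (-1 + u)/F = -u/9 - F/18 + (-1 + u)/F)
j(-3, V(8))*21 = ((-1 + 1 - 1/18*(-3)*(-3 + 2*1))/(-3))*21 = -(-1 + 1 - 1/18*(-3)*(-3 + 2))/3*21 = -(-1 + 1 - 1/18*(-3)*(-1))/3*21 = -(-1 + 1 - ⅙)/3*21 = -⅓*(-⅙)*21 = (1/18)*21 = 7/6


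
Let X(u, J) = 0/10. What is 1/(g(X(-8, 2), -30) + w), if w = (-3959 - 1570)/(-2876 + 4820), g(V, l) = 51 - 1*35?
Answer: 648/8525 ≈ 0.076012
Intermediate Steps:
X(u, J) = 0 (X(u, J) = 0*(1/10) = 0)
g(V, l) = 16 (g(V, l) = 51 - 35 = 16)
w = -1843/648 (w = -5529/1944 = -5529*1/1944 = -1843/648 ≈ -2.8441)
1/(g(X(-8, 2), -30) + w) = 1/(16 - 1843/648) = 1/(8525/648) = 648/8525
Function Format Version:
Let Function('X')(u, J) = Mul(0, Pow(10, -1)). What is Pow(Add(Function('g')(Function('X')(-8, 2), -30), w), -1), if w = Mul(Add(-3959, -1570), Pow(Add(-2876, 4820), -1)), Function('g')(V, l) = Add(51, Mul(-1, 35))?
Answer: Rational(648, 8525) ≈ 0.076012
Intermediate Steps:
Function('X')(u, J) = 0 (Function('X')(u, J) = Mul(0, Rational(1, 10)) = 0)
Function('g')(V, l) = 16 (Function('g')(V, l) = Add(51, -35) = 16)
w = Rational(-1843, 648) (w = Mul(-5529, Pow(1944, -1)) = Mul(-5529, Rational(1, 1944)) = Rational(-1843, 648) ≈ -2.8441)
Pow(Add(Function('g')(Function('X')(-8, 2), -30), w), -1) = Pow(Add(16, Rational(-1843, 648)), -1) = Pow(Rational(8525, 648), -1) = Rational(648, 8525)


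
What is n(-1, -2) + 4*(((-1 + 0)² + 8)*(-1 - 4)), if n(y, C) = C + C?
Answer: -184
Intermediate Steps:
n(y, C) = 2*C
n(-1, -2) + 4*(((-1 + 0)² + 8)*(-1 - 4)) = 2*(-2) + 4*(((-1 + 0)² + 8)*(-1 - 4)) = -4 + 4*(((-1)² + 8)*(-5)) = -4 + 4*((1 + 8)*(-5)) = -4 + 4*(9*(-5)) = -4 + 4*(-45) = -4 - 180 = -184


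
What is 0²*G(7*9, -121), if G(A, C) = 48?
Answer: 0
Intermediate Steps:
0²*G(7*9, -121) = 0²*48 = 0*48 = 0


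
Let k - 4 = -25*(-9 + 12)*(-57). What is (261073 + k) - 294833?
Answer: -29481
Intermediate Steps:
k = 4279 (k = 4 - 25*(-9 + 12)*(-57) = 4 - 25*3*(-57) = 4 - 75*(-57) = 4 + 4275 = 4279)
(261073 + k) - 294833 = (261073 + 4279) - 294833 = 265352 - 294833 = -29481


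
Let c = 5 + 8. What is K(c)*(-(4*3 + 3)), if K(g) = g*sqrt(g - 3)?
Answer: -195*sqrt(10) ≈ -616.64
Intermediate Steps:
c = 13
K(g) = g*sqrt(-3 + g)
K(c)*(-(4*3 + 3)) = (13*sqrt(-3 + 13))*(-(4*3 + 3)) = (13*sqrt(10))*(-(12 + 3)) = (13*sqrt(10))*(-1*15) = (13*sqrt(10))*(-15) = -195*sqrt(10)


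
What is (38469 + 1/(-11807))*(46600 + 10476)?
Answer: 25924117938632/11807 ≈ 2.1957e+9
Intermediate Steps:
(38469 + 1/(-11807))*(46600 + 10476) = (38469 - 1/11807)*57076 = (454203482/11807)*57076 = 25924117938632/11807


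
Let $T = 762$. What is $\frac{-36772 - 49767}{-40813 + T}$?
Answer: $\frac{86539}{40051} \approx 2.1607$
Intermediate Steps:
$\frac{-36772 - 49767}{-40813 + T} = \frac{-36772 - 49767}{-40813 + 762} = - \frac{86539}{-40051} = \left(-86539\right) \left(- \frac{1}{40051}\right) = \frac{86539}{40051}$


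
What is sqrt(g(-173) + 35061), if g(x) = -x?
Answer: sqrt(35234) ≈ 187.71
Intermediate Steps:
sqrt(g(-173) + 35061) = sqrt(-1*(-173) + 35061) = sqrt(173 + 35061) = sqrt(35234)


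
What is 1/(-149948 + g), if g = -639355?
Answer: -1/789303 ≈ -1.2669e-6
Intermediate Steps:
1/(-149948 + g) = 1/(-149948 - 639355) = 1/(-789303) = -1/789303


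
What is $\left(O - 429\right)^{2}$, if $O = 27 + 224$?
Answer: $31684$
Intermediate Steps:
$O = 251$
$\left(O - 429\right)^{2} = \left(251 - 429\right)^{2} = \left(-178\right)^{2} = 31684$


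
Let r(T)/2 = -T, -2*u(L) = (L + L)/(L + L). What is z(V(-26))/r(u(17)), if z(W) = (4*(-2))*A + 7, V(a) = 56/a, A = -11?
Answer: 95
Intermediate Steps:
u(L) = -½ (u(L) = -(L + L)/(2*(L + L)) = -2*L/(2*(2*L)) = -2*L*1/(2*L)/2 = -½*1 = -½)
z(W) = 95 (z(W) = (4*(-2))*(-11) + 7 = -8*(-11) + 7 = 88 + 7 = 95)
r(T) = -2*T (r(T) = 2*(-T) = -2*T)
z(V(-26))/r(u(17)) = 95/((-2*(-½))) = 95/1 = 95*1 = 95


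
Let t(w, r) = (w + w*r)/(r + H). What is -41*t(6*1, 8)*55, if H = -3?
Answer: -24354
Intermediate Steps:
t(w, r) = (w + r*w)/(-3 + r) (t(w, r) = (w + w*r)/(r - 3) = (w + r*w)/(-3 + r))
-41*t(6*1, 8)*55 = -41*6*1*(1 + 8)/(-3 + 8)*55 = -246*9/5*55 = -41*54/5*55 = -2214/5*55 = -24354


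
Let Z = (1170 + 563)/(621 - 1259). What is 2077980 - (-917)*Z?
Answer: 1324162079/638 ≈ 2.0755e+6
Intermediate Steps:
Z = -1733/638 (Z = 1733/(-638) = 1733*(-1/638) = -1733/638 ≈ -2.7163)
2077980 - (-917)*Z = 2077980 - (-917)*(-1733)/638 = 2077980 - 1*1589161/638 = 2077980 - 1589161/638 = 1324162079/638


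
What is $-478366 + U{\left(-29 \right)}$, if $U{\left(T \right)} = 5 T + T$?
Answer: $-478540$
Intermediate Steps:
$U{\left(T \right)} = 6 T$
$-478366 + U{\left(-29 \right)} = -478366 + 6 \left(-29\right) = -478366 - 174 = -478540$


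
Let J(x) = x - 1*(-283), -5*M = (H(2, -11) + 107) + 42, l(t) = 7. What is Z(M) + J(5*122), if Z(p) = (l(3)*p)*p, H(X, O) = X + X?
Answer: 186188/25 ≈ 7447.5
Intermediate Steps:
H(X, O) = 2*X
M = -153/5 (M = -((2*2 + 107) + 42)/5 = -((4 + 107) + 42)/5 = -(111 + 42)/5 = -1/5*153 = -153/5 ≈ -30.600)
Z(p) = 7*p**2 (Z(p) = (7*p)*p = 7*p**2)
J(x) = 283 + x (J(x) = x + 283 = 283 + x)
Z(M) + J(5*122) = 7*(-153/5)**2 + (283 + 5*122) = 7*(23409/25) + (283 + 610) = 163863/25 + 893 = 186188/25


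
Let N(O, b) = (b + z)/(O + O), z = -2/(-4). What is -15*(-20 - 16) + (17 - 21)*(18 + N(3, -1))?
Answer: 1405/3 ≈ 468.33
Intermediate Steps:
z = ½ (z = -2*(-¼) = ½ ≈ 0.50000)
N(O, b) = (½ + b)/(2*O) (N(O, b) = (b + ½)/(O + O) = (½ + b)/((2*O)) = (½ + b)*(1/(2*O)) = (½ + b)/(2*O))
-15*(-20 - 16) + (17 - 21)*(18 + N(3, -1)) = -15*(-20 - 16) + (17 - 21)*(18 + (¼)*(1 + 2*(-1))/3) = -15*(-36) - 4*(18 + (¼)*(⅓)*(1 - 2)) = 540 - 4*(18 + (¼)*(⅓)*(-1)) = 540 - 4*(18 - 1/12) = 540 - 4*215/12 = 540 - 215/3 = 1405/3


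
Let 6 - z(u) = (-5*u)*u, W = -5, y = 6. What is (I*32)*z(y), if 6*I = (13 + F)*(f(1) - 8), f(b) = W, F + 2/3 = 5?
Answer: -670592/3 ≈ -2.2353e+5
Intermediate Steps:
F = 13/3 (F = -⅔ + 5 = 13/3 ≈ 4.3333)
z(u) = 6 + 5*u² (z(u) = 6 - (-5*u)*u = 6 - (-5)*u² = 6 + 5*u²)
f(b) = -5
I = -338/9 (I = ((13 + 13/3)*(-5 - 8))/6 = ((52/3)*(-13))/6 = (⅙)*(-676/3) = -338/9 ≈ -37.556)
(I*32)*z(y) = (-338/9*32)*(6 + 5*6²) = -10816*(6 + 5*36)/9 = -10816*(6 + 180)/9 = -10816/9*186 = -670592/3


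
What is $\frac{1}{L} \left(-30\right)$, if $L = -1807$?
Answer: $\frac{30}{1807} \approx 0.016602$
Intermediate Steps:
$\frac{1}{L} \left(-30\right) = \frac{1}{-1807} \left(-30\right) = \left(- \frac{1}{1807}\right) \left(-30\right) = \frac{30}{1807}$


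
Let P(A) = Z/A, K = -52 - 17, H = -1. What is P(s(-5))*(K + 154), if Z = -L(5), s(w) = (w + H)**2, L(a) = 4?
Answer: -85/9 ≈ -9.4444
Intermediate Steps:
s(w) = (-1 + w)**2 (s(w) = (w - 1)**2 = (-1 + w)**2)
Z = -4 (Z = -1*4 = -4)
K = -69
P(A) = -4/A
P(s(-5))*(K + 154) = (-4/(-1 - 5)**2)*(-69 + 154) = -4/((-6)**2)*85 = -4/36*85 = -4*1/36*85 = -1/9*85 = -85/9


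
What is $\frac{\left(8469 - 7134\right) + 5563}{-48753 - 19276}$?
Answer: $- \frac{6898}{68029} \approx -0.1014$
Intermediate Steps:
$\frac{\left(8469 - 7134\right) + 5563}{-48753 - 19276} = \frac{1335 + 5563}{-68029} = 6898 \left(- \frac{1}{68029}\right) = - \frac{6898}{68029}$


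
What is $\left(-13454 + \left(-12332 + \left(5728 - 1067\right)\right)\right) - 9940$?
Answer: $-31065$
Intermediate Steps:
$\left(-13454 + \left(-12332 + \left(5728 - 1067\right)\right)\right) - 9940 = \left(-13454 + \left(-12332 + 4661\right)\right) - 9940 = \left(-13454 - 7671\right) - 9940 = -21125 - 9940 = -31065$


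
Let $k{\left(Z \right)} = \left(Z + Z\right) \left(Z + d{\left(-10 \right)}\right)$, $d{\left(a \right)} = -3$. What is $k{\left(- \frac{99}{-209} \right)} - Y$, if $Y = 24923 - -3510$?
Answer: $- \frac{10265177}{361} \approx -28435.0$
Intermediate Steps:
$Y = 28433$ ($Y = 24923 + \left(-8401 + 11911\right) = 24923 + 3510 = 28433$)
$k{\left(Z \right)} = 2 Z \left(-3 + Z\right)$ ($k{\left(Z \right)} = \left(Z + Z\right) \left(Z - 3\right) = 2 Z \left(-3 + Z\right)$)
$k{\left(- \frac{99}{-209} \right)} - Y = 2 \left(- \frac{99}{-209}\right) \left(-3 - \frac{99}{-209}\right) - 28433 = 2 \left(\left(-99\right) \left(- \frac{1}{209}\right)\right) \left(-3 - - \frac{9}{19}\right) - 28433 = 2 \cdot \frac{9}{19} \left(-3 + \frac{9}{19}\right) - 28433 = 2 \cdot \frac{9}{19} \left(- \frac{48}{19}\right) - 28433 = - \frac{864}{361} - 28433 = - \frac{10265177}{361}$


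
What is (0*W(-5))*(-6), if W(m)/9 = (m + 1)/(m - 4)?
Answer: 0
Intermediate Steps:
W(m) = 9*(1 + m)/(-4 + m) (W(m) = 9*((m + 1)/(m - 4)) = 9*((1 + m)/(-4 + m)) = 9*(1 + m)/(-4 + m))
(0*W(-5))*(-6) = (0*(9*(1 - 5)/(-4 - 5)))*(-6) = (0*(9*(-4)/(-9)))*(-6) = (0*(9*(-⅑)*(-4)))*(-6) = (0*4)*(-6) = 0*(-6) = 0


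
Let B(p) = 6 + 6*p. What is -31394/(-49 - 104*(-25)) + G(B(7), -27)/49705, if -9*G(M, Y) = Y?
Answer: -1560431117/126797455 ≈ -12.306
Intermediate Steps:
G(M, Y) = -Y/9
-31394/(-49 - 104*(-25)) + G(B(7), -27)/49705 = -31394/(-49 - 104*(-25)) - ⅑*(-27)/49705 = -31394/(-49 + 2600) + 3*(1/49705) = -31394/2551 + 3/49705 = -1560431117/126797455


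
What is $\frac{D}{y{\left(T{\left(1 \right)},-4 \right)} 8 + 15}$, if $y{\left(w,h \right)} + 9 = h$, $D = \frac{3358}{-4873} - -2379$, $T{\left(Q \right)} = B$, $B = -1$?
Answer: $- \frac{11589509}{433697} \approx -26.723$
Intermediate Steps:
$T{\left(Q \right)} = -1$
$D = \frac{11589509}{4873}$ ($D = 3358 \left(- \frac{1}{4873}\right) + 2379 = - \frac{3358}{4873} + 2379 = \frac{11589509}{4873} \approx 2378.3$)
$y{\left(w,h \right)} = -9 + h$
$\frac{D}{y{\left(T{\left(1 \right)},-4 \right)} 8 + 15} = \frac{11589509}{4873 \left(\left(-9 - 4\right) 8 + 15\right)} = \frac{11589509}{4873 \left(\left(-13\right) 8 + 15\right)} = \frac{11589509}{4873 \left(-104 + 15\right)} = \frac{11589509}{4873 \left(-89\right)} = \frac{11589509}{4873} \left(- \frac{1}{89}\right) = - \frac{11589509}{433697}$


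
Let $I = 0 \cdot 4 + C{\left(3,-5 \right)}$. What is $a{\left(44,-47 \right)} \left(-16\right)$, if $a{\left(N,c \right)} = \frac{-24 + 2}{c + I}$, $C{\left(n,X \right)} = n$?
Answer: $-8$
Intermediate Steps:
$I = 3$ ($I = 0 \cdot 4 + 3 = 0 + 3 = 3$)
$a{\left(N,c \right)} = - \frac{22}{3 + c}$ ($a{\left(N,c \right)} = \frac{-24 + 2}{c + 3} = - \frac{22}{3 + c}$)
$a{\left(44,-47 \right)} \left(-16\right) = - \frac{22}{3 - 47} \left(-16\right) = - \frac{22}{-44} \left(-16\right) = \left(-22\right) \left(- \frac{1}{44}\right) \left(-16\right) = \frac{1}{2} \left(-16\right) = -8$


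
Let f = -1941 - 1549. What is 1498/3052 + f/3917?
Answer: -341701/853906 ≈ -0.40016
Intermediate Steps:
f = -3490
1498/3052 + f/3917 = 1498/3052 - 3490/3917 = 1498*(1/3052) - 3490*1/3917 = 107/218 - 3490/3917 = -341701/853906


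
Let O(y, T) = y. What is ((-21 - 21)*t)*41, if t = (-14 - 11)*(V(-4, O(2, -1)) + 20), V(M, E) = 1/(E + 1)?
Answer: 875350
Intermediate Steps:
V(M, E) = 1/(1 + E)
t = -1525/3 (t = (-14 - 11)*(1/(1 + 2) + 20) = -25*(1/3 + 20) = -25*61/3 = -1525/3 ≈ -508.33)
((-21 - 21)*t)*41 = ((-21 - 21)*(-1525/3))*41 = -42*(-1525/3)*41 = 21350*41 = 875350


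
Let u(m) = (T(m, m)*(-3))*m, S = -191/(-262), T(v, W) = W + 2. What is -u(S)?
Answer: 409695/68644 ≈ 5.9684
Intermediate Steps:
T(v, W) = 2 + W
S = 191/262 (S = -191*(-1/262) = 191/262 ≈ 0.72901)
u(m) = m*(-6 - 3*m) (u(m) = ((2 + m)*(-3))*m = (-6 - 3*m)*m = m*(-6 - 3*m))
-u(S) = -(-3)*191*(2 + 191/262)/262 = -(-3)*191*715/(262*262) = -1*(-409695/68644) = 409695/68644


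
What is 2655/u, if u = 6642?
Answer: 295/738 ≈ 0.39973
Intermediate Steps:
2655/u = 2655/6642 = 2655*(1/6642) = 295/738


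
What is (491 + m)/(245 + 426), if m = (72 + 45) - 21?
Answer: 587/671 ≈ 0.87481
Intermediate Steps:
m = 96 (m = 117 - 21 = 96)
(491 + m)/(245 + 426) = (491 + 96)/(245 + 426) = 587/671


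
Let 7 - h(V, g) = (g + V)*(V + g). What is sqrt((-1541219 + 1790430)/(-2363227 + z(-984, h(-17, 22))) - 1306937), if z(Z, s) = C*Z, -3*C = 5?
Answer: I*sqrt(7288909989914151010)/2361587 ≈ 1143.2*I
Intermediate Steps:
C = -5/3 (C = -1/3*5 = -5/3 ≈ -1.6667)
h(V, g) = 7 - (V + g)**2 (h(V, g) = 7 - (g + V)*(V + g) = 7 - (V + g)*(V + g) = 7 - (V + g)**2)
z(Z, s) = -5*Z/3
sqrt((-1541219 + 1790430)/(-2363227 + z(-984, h(-17, 22))) - 1306937) = sqrt((-1541219 + 1790430)/(-2363227 - 5/3*(-984)) - 1306937) = sqrt(249211/(-2363227 + 1640) - 1306937) = sqrt(249211/(-2361587) - 1306937) = sqrt(249211*(-1/2361587) - 1306937) = sqrt(-249211/2361587 - 1306937) = sqrt(-3086445678230/2361587) = I*sqrt(7288909989914151010)/2361587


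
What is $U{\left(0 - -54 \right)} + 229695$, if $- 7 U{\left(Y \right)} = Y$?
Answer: $\frac{1607811}{7} \approx 2.2969 \cdot 10^{5}$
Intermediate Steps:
$U{\left(Y \right)} = - \frac{Y}{7}$
$U{\left(0 - -54 \right)} + 229695 = - \frac{0 - -54}{7} + 229695 = - \frac{0 + 54}{7} + 229695 = \left(- \frac{1}{7}\right) 54 + 229695 = - \frac{54}{7} + 229695 = \frac{1607811}{7}$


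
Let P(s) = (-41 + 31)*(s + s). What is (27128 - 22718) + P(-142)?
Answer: 7250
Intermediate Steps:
P(s) = -20*s
(27128 - 22718) + P(-142) = (27128 - 22718) - 20*(-142) = 4410 + 2840 = 7250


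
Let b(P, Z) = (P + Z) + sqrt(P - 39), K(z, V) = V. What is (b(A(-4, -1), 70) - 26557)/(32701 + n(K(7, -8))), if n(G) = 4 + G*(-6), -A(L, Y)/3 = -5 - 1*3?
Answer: -26463/32753 + I*sqrt(15)/32753 ≈ -0.80796 + 0.00011825*I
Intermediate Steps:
A(L, Y) = 24 (A(L, Y) = -3*(-5 - 1*3) = -3*(-5 - 3) = -3*(-8) = 24)
b(P, Z) = P + Z + sqrt(-39 + P) (b(P, Z) = (P + Z) + sqrt(-39 + P) = P + Z + sqrt(-39 + P))
n(G) = 4 - 6*G
(b(A(-4, -1), 70) - 26557)/(32701 + n(K(7, -8))) = ((24 + 70 + sqrt(-39 + 24)) - 26557)/(32701 + (4 - 6*(-8))) = ((24 + 70 + sqrt(-15)) - 26557)/(32701 + (4 + 48)) = ((24 + 70 + I*sqrt(15)) - 26557)/(32701 + 52) = ((94 + I*sqrt(15)) - 26557)/32753 = (-26463 + I*sqrt(15))*(1/32753) = -26463/32753 + I*sqrt(15)/32753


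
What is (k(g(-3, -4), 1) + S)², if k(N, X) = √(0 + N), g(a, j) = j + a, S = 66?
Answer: (66 + I*√7)² ≈ 4349.0 + 349.24*I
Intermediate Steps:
g(a, j) = a + j
k(N, X) = √N
(k(g(-3, -4), 1) + S)² = (√(-3 - 4) + 66)² = (√(-7) + 66)² = (I*√7 + 66)² = (66 + I*√7)²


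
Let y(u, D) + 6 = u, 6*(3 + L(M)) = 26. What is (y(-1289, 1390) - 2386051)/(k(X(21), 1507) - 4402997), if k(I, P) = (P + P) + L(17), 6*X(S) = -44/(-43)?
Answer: 7162038/13199945 ≈ 0.54258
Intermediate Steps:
L(M) = 4/3 (L(M) = -3 + (1/6)*26 = -3 + 13/3 = 4/3)
y(u, D) = -6 + u
X(S) = 22/129 (X(S) = (-44/(-43))/6 = (-44*(-1/43))/6 = (1/6)*(44/43) = 22/129)
k(I, P) = 4/3 + 2*P (k(I, P) = (P + P) + 4/3 = 2*P + 4/3 = 4/3 + 2*P)
(y(-1289, 1390) - 2386051)/(k(X(21), 1507) - 4402997) = ((-6 - 1289) - 2386051)/((4/3 + 2*1507) - 4402997) = (-1295 - 2386051)/((4/3 + 3014) - 4402997) = -2387346/(9046/3 - 4402997) = -2387346/(-13199945/3) = -2387346*(-3/13199945) = 7162038/13199945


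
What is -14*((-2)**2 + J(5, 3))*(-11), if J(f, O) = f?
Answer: 1386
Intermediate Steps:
-14*((-2)**2 + J(5, 3))*(-11) = -14*((-2)**2 + 5)*(-11) = -14*(4 + 5)*(-11) = -14*9*(-11) = -126*(-11) = 1386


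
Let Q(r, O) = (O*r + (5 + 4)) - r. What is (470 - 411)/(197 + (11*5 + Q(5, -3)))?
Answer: 59/241 ≈ 0.24481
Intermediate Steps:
Q(r, O) = 9 - r + O*r (Q(r, O) = (O*r + 9) - r = (9 + O*r) - r = 9 - r + O*r)
(470 - 411)/(197 + (11*5 + Q(5, -3))) = (470 - 411)/(197 + (11*5 + (9 - 1*5 - 3*5))) = 59/(197 + (55 + (9 - 5 - 15))) = 59/(197 + (55 - 11)) = 59/(197 + 44) = 59/241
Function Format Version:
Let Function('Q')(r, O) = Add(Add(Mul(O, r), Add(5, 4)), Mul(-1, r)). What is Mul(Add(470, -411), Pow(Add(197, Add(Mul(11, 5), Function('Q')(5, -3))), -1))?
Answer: Rational(59, 241) ≈ 0.24481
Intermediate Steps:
Function('Q')(r, O) = Add(9, Mul(-1, r), Mul(O, r)) (Function('Q')(r, O) = Add(Add(Mul(O, r), 9), Mul(-1, r)) = Add(Add(9, Mul(O, r)), Mul(-1, r)) = Add(9, Mul(-1, r), Mul(O, r)))
Mul(Add(470, -411), Pow(Add(197, Add(Mul(11, 5), Function('Q')(5, -3))), -1)) = Mul(Add(470, -411), Pow(Add(197, Add(Mul(11, 5), Add(9, Mul(-1, 5), Mul(-3, 5)))), -1)) = Mul(59, Pow(Add(197, Add(55, Add(9, -5, -15))), -1)) = Mul(59, Pow(Add(197, Add(55, -11)), -1)) = Mul(59, Pow(Add(197, 44), -1)) = Mul(59, Pow(241, -1)) = Mul(59, Rational(1, 241)) = Rational(59, 241)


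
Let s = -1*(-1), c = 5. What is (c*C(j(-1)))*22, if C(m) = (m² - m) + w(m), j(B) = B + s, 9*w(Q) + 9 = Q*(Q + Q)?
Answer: -110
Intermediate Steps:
w(Q) = -1 + 2*Q²/9 (w(Q) = -1 + (Q*(Q + Q))/9 = -1 + (Q*(2*Q))/9 = -1 + (2*Q²)/9 = -1 + 2*Q²/9)
s = 1
j(B) = 1 + B (j(B) = B + 1 = 1 + B)
C(m) = -1 - m + 11*m²/9 (C(m) = (m² - m) + (-1 + 2*m²/9) = -1 - m + 11*m²/9)
(c*C(j(-1)))*22 = (5*(-1 - (1 - 1) + 11*(1 - 1)²/9))*22 = (5*(-1 - 1*0 + (11/9)*0²))*22 = (5*(-1 + 0 + (11/9)*0))*22 = (5*(-1 + 0 + 0))*22 = (5*(-1))*22 = -5*22 = -110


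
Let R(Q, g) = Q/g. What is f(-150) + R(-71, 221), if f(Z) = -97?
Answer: -21508/221 ≈ -97.321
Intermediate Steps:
f(-150) + R(-71, 221) = -97 - 71/221 = -21508/221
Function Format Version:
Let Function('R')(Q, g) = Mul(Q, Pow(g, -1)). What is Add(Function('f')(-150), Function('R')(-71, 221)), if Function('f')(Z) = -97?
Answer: Rational(-21508, 221) ≈ -97.321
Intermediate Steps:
Add(Function('f')(-150), Function('R')(-71, 221)) = Add(-97, Mul(-71, Pow(221, -1))) = Add(-97, Mul(-71, Rational(1, 221))) = Add(-97, Rational(-71, 221)) = Rational(-21508, 221)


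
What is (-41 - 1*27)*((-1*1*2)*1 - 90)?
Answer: 6256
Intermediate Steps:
(-41 - 1*27)*((-1*1*2)*1 - 90) = (-41 - 27)*(-1*2*1 - 90) = -68*(-2*1 - 90) = -68*(-2 - 90) = -68*(-92) = 6256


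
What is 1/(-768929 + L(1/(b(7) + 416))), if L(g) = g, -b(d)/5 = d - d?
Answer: -416/319874463 ≈ -1.3005e-6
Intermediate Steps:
b(d) = 0 (b(d) = -5*(d - d) = -5*0 = 0)
1/(-768929 + L(1/(b(7) + 416))) = 1/(-768929 + 1/(0 + 416)) = 1/(-768929 + 1/416) = 1/(-319874463/416) = -416/319874463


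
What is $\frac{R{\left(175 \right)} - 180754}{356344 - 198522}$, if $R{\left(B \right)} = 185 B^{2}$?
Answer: $\frac{783553}{22546} \approx 34.754$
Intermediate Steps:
$\frac{R{\left(175 \right)} - 180754}{356344 - 198522} = \frac{185 \cdot 175^{2} - 180754}{356344 - 198522} = \frac{185 \cdot 30625 - 180754}{157822} = \left(5665625 - 180754\right) \frac{1}{157822} = 5484871 \cdot \frac{1}{157822} = \frac{783553}{22546}$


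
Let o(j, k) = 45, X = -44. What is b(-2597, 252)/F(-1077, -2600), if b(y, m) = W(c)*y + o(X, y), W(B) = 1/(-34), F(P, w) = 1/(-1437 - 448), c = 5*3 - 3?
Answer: -7779395/34 ≈ -2.2881e+5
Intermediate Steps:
c = 12 (c = 15 - 3 = 12)
F(P, w) = -1/1885 (F(P, w) = 1/(-1885) = -1/1885)
W(B) = -1/34
b(y, m) = 45 - y/34 (b(y, m) = -y/34 + 45 = 45 - y/34)
b(-2597, 252)/F(-1077, -2600) = (45 - 1/34*(-2597))/(-1/1885) = (45 + 2597/34)*(-1885) = (4127/34)*(-1885) = -7779395/34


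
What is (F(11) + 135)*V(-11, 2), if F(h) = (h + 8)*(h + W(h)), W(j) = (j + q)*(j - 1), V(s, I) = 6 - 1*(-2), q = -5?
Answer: 11872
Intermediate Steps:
V(s, I) = 8 (V(s, I) = 6 + 2 = 8)
W(j) = (-1 + j)*(-5 + j) (W(j) = (j - 5)*(j - 1) = (-5 + j)*(-1 + j) = (-1 + j)*(-5 + j))
F(h) = (8 + h)*(5 + h² - 5*h) (F(h) = (h + 8)*(h + (5 + h² - 6*h)) = (8 + h)*(5 + h² - 5*h))
(F(11) + 135)*V(-11, 2) = ((40 + 11³ - 35*11 + 3*11²) + 135)*8 = ((40 + 1331 - 385 + 3*121) + 135)*8 = ((40 + 1331 - 385 + 363) + 135)*8 = (1349 + 135)*8 = 1484*8 = 11872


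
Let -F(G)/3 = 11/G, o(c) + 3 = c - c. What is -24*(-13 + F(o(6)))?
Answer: 48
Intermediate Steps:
o(c) = -3 (o(c) = -3 + (c - c) = -3 + 0 = -3)
F(G) = -33/G
-24*(-13 + F(o(6))) = -24*(-13 - 33/(-3)) = -24*(-13 - 33*(-1/3)) = -24*(-13 + 11) = -24*(-2) = 48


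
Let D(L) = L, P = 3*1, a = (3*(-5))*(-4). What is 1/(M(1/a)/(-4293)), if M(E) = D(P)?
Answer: -1431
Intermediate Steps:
a = 60 (a = -15*(-4) = 60)
P = 3
M(E) = 3
1/(M(1/a)/(-4293)) = 1/(3/(-4293)) = 1/(3*(-1/4293)) = 1/(-1/1431) = -1431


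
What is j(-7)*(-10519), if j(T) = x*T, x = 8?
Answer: 589064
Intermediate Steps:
j(T) = 8*T
j(-7)*(-10519) = (8*(-7))*(-10519) = -56*(-10519) = 589064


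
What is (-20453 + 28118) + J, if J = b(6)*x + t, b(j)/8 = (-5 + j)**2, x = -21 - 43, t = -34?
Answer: 7119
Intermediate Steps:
x = -64
b(j) = 8*(-5 + j)**2
J = -546 (J = (8*(-5 + 6)**2)*(-64) - 34 = (8*1**2)*(-64) - 34 = (8*1)*(-64) - 34 = 8*(-64) - 34 = -512 - 34 = -546)
(-20453 + 28118) + J = (-20453 + 28118) - 546 = 7665 - 546 = 7119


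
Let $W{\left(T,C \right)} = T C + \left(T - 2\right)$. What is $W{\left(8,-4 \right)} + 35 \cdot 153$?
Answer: $5329$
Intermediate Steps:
$W{\left(T,C \right)} = -2 + T + C T$ ($W{\left(T,C \right)} = C T + \left(-2 + T\right) = -2 + T + C T$)
$W{\left(8,-4 \right)} + 35 \cdot 153 = \left(-2 + 8 - 32\right) + 35 \cdot 153 = \left(-2 + 8 - 32\right) + 5355 = -26 + 5355 = 5329$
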